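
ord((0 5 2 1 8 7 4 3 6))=9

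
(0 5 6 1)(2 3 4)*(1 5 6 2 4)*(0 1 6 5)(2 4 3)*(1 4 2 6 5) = (0 1 4 3 5 2 6)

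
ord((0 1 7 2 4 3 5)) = 7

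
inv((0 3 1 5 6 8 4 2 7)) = (0 7 2 4 8 6 5 1 3)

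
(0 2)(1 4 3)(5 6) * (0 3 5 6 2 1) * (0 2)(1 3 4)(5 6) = (0 3 2 4 6 5)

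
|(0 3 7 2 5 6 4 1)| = 8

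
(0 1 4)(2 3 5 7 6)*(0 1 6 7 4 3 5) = (0 6 2 5 4 1 3)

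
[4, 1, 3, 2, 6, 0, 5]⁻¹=[5, 1, 3, 2, 0, 6, 4]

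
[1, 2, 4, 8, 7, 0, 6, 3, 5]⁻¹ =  [5, 0, 1, 7, 2, 8, 6, 4, 3]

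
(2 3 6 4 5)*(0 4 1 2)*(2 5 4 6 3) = (0 6 1 5)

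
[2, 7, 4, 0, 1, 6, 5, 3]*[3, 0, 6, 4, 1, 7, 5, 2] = [6, 2, 1, 3, 0, 5, 7, 4] 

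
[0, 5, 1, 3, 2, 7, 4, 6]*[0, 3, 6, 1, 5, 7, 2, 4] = [0, 7, 3, 1, 6, 4, 5, 2]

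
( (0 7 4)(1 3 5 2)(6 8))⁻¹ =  (0 4 7)(1 2 5 3)(6 8)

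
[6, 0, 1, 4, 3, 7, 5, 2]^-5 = [6, 0, 1, 4, 3, 7, 5, 2]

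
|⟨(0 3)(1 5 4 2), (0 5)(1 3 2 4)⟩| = 360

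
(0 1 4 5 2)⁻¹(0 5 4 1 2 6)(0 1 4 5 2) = (0 6 1 2 5 4)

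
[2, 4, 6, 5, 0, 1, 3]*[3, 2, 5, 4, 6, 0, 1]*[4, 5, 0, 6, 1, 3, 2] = [3, 2, 5, 4, 6, 0, 1]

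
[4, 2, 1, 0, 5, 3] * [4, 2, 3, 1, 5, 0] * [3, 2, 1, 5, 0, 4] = [4, 5, 1, 0, 3, 2]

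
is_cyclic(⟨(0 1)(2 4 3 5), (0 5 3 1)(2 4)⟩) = no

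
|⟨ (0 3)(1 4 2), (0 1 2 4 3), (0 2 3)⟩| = 120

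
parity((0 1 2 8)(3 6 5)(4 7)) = even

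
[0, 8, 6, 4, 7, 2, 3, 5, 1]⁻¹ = [0, 8, 5, 6, 3, 7, 2, 4, 1]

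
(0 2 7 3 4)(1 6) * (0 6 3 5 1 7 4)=(0 2 4 6 7 5 1 3)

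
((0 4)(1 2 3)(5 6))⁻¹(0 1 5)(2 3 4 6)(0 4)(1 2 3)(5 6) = (0 5 3 1)(2 6 4)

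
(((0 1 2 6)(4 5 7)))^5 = (0 1 2 6)(4 7 5)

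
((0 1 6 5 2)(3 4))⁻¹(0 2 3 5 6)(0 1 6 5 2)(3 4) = (0 4 2 5 1)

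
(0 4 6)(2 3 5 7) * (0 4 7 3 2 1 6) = (0 7 1 6 4)(3 5)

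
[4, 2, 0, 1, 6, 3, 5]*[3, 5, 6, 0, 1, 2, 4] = [1, 6, 3, 5, 4, 0, 2]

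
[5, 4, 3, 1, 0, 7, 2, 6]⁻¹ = [4, 3, 6, 2, 1, 0, 7, 5]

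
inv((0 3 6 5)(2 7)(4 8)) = (0 5 6 3)(2 7)(4 8)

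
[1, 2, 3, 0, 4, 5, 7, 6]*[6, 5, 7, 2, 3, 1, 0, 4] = [5, 7, 2, 6, 3, 1, 4, 0]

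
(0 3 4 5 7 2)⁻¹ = (0 2 7 5 4 3)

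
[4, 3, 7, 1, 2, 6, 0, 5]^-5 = [4, 3, 7, 1, 2, 6, 0, 5]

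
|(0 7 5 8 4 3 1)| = 7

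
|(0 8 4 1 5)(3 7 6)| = 15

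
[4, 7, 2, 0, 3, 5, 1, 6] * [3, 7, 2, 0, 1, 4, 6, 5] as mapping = [0→1, 1→5, 2→2, 3→3, 4→0, 5→4, 6→7, 7→6] 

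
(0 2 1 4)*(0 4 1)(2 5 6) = (0 5 6 2)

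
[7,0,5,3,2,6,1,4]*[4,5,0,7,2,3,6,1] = [1,4,3,7,0,6,5,2]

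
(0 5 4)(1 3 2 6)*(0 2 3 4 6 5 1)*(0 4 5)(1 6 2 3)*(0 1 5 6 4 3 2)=(0 4 2 1 6 3 5)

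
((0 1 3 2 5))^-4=(0 1 3 2 5)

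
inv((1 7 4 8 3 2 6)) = (1 6 2 3 8 4 7)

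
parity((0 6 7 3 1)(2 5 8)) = even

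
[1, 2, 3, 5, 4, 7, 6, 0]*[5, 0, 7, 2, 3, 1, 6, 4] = [0, 7, 2, 1, 3, 4, 6, 5]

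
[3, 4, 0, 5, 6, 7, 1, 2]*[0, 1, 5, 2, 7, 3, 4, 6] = [2, 7, 0, 3, 4, 6, 1, 5] 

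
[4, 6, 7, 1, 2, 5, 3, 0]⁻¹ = [7, 3, 4, 6, 0, 5, 1, 2]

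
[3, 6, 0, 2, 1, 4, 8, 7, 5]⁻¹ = [2, 4, 3, 0, 5, 8, 1, 7, 6]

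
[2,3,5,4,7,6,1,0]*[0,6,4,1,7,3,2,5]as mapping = [0→4,1→1,2→3,3→7,4→5,5→2,6→6,7→0]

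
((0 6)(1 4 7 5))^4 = ()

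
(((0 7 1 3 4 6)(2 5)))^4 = (0 4 1)(3 7 6)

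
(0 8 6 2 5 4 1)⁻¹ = (0 1 4 5 2 6 8)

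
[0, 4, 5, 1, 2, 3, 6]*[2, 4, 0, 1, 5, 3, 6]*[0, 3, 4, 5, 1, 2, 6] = [4, 2, 5, 1, 0, 3, 6]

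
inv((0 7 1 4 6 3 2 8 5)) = (0 5 8 2 3 6 4 1 7)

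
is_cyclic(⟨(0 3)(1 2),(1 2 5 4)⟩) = no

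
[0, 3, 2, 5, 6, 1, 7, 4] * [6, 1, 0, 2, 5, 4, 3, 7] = [6, 2, 0, 4, 3, 1, 7, 5]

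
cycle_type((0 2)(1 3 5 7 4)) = 2.5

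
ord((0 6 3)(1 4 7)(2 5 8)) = 3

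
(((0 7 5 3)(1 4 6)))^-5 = (0 3 5 7)(1 4 6)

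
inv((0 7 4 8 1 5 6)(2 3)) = (0 6 5 1 8 4 7)(2 3)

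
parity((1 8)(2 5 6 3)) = even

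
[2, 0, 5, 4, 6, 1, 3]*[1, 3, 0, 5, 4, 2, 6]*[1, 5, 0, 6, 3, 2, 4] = [1, 5, 0, 3, 4, 6, 2]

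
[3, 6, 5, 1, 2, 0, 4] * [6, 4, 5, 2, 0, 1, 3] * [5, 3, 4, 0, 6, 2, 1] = [4, 0, 3, 6, 2, 1, 5]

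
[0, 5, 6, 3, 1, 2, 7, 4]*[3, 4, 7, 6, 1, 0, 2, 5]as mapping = [0→3, 1→0, 2→2, 3→6, 4→4, 5→7, 6→5, 7→1]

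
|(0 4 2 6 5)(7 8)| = 10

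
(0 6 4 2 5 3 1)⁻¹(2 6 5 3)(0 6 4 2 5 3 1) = (1 5 4 3)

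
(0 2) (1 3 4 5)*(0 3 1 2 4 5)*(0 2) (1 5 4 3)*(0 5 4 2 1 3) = (1 4) (2 3) 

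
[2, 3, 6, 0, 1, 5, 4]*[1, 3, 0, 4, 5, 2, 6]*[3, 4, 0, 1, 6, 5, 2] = [3, 6, 2, 4, 1, 0, 5]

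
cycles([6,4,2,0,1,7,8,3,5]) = (0 6 8 5 7 3)(1 4)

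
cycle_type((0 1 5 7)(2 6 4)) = 3.4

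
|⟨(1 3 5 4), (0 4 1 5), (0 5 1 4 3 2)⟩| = 720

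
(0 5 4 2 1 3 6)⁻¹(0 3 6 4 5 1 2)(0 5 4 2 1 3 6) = (0 2 4 3 1 5 6)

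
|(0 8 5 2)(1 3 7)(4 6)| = 12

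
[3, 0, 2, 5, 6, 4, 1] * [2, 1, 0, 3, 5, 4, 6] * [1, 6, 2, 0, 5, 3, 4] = [0, 2, 1, 5, 4, 3, 6]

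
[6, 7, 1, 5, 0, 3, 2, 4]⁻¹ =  [4, 2, 6, 5, 7, 3, 0, 1]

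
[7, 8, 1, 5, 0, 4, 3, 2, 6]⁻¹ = [4, 2, 7, 6, 5, 3, 8, 0, 1]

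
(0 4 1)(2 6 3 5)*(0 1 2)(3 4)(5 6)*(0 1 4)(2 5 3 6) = (0 6)(1 4 5)(2 3)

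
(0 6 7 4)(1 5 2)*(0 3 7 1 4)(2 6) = (0 2 4 3 7)(1 5 6)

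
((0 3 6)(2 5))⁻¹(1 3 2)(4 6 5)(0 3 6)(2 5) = (0 2 4)(1 6 5)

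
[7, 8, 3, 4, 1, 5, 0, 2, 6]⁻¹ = [6, 4, 7, 2, 3, 5, 8, 0, 1]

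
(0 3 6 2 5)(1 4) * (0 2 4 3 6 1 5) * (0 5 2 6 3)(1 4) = (0 3 4 2 5 6 1)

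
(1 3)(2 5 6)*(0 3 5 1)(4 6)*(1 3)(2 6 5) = (0 1 2 3)(4 5)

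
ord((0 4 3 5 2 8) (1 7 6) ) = 6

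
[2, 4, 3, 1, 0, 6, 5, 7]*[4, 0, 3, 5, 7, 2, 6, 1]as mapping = [0→3, 1→7, 2→5, 3→0, 4→4, 5→6, 6→2, 7→1]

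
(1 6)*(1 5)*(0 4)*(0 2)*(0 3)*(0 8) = (0 4 2 3 8)(1 6 5)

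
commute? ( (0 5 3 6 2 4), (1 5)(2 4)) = no: (0 5 3 6 2 4) * (1 5)(2 4) = (0 1 5 3 6 4), (1 5)(2 4) * (0 5 3 6 2 4) = (0 5 1 3 6 2)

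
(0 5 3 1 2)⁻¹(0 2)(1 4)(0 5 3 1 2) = (0 5)(2 4)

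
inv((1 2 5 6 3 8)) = (1 8 3 6 5 2)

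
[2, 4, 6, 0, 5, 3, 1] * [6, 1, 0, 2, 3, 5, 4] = [0, 3, 4, 6, 5, 2, 1]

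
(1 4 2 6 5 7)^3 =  (1 6)(2 7)(4 5)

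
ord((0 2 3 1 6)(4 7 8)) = 15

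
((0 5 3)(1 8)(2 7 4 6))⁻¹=(0 3 5)(1 8)(2 6 4 7)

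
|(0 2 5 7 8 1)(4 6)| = 6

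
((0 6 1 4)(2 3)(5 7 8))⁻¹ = (0 4 1 6)(2 3)(5 8 7)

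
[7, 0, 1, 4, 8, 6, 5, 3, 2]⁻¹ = [1, 2, 8, 7, 3, 6, 5, 0, 4]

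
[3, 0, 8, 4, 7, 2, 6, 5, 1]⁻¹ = [1, 8, 5, 0, 3, 7, 6, 4, 2]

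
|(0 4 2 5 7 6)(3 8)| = 6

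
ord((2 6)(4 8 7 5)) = 4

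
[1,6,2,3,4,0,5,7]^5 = [1,6,2,3,4,0,5,7]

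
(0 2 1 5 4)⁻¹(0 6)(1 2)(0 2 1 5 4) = (1 5)(2 6)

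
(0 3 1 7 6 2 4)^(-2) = (0 2 7 3 4 6 1)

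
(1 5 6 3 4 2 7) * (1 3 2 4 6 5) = (2 7 3 6)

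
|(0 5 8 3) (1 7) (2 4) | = 4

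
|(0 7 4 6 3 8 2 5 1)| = 9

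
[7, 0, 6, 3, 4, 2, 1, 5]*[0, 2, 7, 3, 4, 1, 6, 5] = [5, 0, 6, 3, 4, 7, 2, 1]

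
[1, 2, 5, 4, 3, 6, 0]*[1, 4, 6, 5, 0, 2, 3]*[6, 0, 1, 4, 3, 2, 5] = [3, 5, 1, 6, 2, 4, 0]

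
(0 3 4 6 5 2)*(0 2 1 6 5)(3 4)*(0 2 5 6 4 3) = (0 3)(1 4 6 2 5)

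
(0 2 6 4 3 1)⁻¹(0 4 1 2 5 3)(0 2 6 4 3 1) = (0 6 5 1 2 3)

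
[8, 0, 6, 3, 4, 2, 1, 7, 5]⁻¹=[1, 6, 5, 3, 4, 8, 2, 7, 0]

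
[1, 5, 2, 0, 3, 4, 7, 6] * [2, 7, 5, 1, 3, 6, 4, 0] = [7, 6, 5, 2, 1, 3, 0, 4]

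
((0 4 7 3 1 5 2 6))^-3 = (0 5 7 6 1 4 2 3)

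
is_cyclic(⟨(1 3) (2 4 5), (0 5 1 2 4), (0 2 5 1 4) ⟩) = no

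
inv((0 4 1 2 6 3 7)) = (0 7 3 6 2 1 4)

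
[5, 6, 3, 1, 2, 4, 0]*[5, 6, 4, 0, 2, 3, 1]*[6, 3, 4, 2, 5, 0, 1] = [2, 3, 6, 1, 5, 4, 0]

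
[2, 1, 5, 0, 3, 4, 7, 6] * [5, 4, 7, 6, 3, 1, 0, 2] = [7, 4, 1, 5, 6, 3, 2, 0]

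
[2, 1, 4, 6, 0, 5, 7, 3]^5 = [4, 1, 0, 7, 2, 5, 3, 6]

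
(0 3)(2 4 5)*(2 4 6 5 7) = (0 3)(2 6 5 4 7)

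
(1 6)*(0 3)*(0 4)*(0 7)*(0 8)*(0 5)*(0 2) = (0 3 4 7 8 5 2)(1 6)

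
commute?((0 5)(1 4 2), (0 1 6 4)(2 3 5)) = no:(0 5)(1 4 2)*(0 1 6 4)(2 3 5) = (0 2 6 4 3 5 1), (0 1 6 4)(2 3 5)*(0 5)(1 4 2) = (0 4 5 1 6 2 3)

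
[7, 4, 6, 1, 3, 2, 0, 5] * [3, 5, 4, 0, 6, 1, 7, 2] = [2, 6, 7, 5, 0, 4, 3, 1] 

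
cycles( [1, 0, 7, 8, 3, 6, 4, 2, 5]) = (0 1)(2 7)(3 8 5 6 4)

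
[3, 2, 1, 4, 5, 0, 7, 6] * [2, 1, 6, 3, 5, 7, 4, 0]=[3, 6, 1, 5, 7, 2, 0, 4]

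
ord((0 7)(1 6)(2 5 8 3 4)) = 10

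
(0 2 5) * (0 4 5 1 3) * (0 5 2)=(1 3 5 4 2) 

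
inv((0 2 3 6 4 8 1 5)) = (0 5 1 8 4 6 3 2)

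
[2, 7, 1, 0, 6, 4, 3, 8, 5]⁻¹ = [3, 2, 0, 6, 5, 8, 4, 1, 7]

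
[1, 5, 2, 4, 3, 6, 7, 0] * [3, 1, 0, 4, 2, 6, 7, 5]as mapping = [0→1, 1→6, 2→0, 3→2, 4→4, 5→7, 6→5, 7→3]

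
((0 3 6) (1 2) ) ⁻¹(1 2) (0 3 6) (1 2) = (1 2) 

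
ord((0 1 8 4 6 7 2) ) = 7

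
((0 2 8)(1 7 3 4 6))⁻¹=(0 8 2)(1 6 4 3 7)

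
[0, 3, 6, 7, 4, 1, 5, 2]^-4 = [0, 7, 5, 2, 4, 3, 1, 6]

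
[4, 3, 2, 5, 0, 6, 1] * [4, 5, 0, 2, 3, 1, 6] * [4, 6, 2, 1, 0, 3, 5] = [1, 2, 4, 6, 0, 5, 3]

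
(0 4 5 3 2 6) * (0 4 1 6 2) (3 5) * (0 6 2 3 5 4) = (0 1 2 3 6) (4 5) 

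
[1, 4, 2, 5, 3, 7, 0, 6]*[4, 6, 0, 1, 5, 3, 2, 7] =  [6, 5, 0, 3, 1, 7, 4, 2]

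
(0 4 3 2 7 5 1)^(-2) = (0 5 2 4 1 7 3)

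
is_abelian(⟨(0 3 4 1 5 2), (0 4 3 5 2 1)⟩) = no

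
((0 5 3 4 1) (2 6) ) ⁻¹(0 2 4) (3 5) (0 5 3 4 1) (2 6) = (1 5 6) (3 4) 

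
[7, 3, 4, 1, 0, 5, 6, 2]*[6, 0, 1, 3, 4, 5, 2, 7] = [7, 3, 4, 0, 6, 5, 2, 1]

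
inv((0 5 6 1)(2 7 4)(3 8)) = (0 1 6 5)(2 4 7)(3 8)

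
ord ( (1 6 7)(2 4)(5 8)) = 6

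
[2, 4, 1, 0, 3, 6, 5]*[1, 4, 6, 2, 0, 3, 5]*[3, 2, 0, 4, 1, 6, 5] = [5, 3, 1, 2, 0, 6, 4]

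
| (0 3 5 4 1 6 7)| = 7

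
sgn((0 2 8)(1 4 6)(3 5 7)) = 1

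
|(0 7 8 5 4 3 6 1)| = 8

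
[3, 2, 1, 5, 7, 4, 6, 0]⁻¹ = [7, 2, 1, 0, 5, 3, 6, 4]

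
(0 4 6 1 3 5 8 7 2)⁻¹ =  (0 2 7 8 5 3 1 6 4)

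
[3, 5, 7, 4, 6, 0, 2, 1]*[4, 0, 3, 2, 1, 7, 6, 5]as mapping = [0→2, 1→7, 2→5, 3→1, 4→6, 5→4, 6→3, 7→0]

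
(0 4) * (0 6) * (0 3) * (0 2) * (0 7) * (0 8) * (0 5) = (0 4 6 3 2 7 8 5)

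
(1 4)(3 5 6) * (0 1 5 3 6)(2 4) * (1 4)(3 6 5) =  (0 4 3 6 5)(1 2)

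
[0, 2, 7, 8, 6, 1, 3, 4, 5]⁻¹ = [0, 5, 1, 6, 7, 8, 4, 2, 3]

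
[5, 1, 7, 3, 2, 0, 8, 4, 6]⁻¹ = [5, 1, 4, 3, 7, 0, 8, 2, 6]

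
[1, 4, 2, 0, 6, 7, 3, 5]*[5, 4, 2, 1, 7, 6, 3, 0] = [4, 7, 2, 5, 3, 0, 1, 6]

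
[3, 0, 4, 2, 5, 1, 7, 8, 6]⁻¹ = [1, 5, 3, 0, 2, 4, 8, 6, 7]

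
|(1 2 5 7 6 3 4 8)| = 8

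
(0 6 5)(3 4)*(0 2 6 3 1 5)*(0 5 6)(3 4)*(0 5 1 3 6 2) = (0 4 3 6 1 2 5)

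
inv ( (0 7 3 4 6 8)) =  (0 8 6 4 3 7)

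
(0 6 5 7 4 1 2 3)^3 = (0 7 2 6 4 3 5 1)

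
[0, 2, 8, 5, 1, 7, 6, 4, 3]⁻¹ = [0, 4, 1, 8, 7, 3, 6, 5, 2]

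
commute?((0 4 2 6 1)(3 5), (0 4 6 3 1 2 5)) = no:(0 4 2 6 1)(3 5)*(0 4 6 3 1 2 5) = (0 6 2 3)(1 4 5), (0 4 6 3 1 2 5)*(0 4 2 6 1)(3 5) = (0 2 3)(1 6 5 4)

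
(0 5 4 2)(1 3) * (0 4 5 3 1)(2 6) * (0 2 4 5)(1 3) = (0 1 3 2 5)(4 6)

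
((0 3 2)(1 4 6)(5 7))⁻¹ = (0 2 3)(1 6 4)(5 7)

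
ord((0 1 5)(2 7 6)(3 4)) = 6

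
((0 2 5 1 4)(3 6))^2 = (0 5 4 2 1)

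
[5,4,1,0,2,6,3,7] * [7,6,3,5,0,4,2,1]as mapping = [0→4,1→0,2→6,3→7,4→3,5→2,6→5,7→1]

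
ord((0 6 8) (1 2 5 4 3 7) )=6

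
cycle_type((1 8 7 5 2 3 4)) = 7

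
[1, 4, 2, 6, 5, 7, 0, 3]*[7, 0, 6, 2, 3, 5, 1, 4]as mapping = [0→0, 1→3, 2→6, 3→1, 4→5, 5→4, 6→7, 7→2]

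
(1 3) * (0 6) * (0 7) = (0 6 7)(1 3)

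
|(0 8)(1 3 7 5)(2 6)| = 4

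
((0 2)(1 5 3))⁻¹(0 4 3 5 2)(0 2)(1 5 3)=(0 2 4 1 3)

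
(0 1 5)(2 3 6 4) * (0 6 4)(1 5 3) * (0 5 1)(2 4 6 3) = (0 1 2)(3 6 5)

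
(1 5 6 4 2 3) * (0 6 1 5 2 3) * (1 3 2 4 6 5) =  (0 5 3 1 4 2)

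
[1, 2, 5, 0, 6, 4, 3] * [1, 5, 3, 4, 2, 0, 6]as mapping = [0→5, 1→3, 2→0, 3→1, 4→6, 5→2, 6→4]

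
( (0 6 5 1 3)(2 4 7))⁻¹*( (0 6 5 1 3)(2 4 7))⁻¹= (0 1 6 3 5)(2 4 7)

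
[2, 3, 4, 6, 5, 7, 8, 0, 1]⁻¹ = [7, 8, 0, 1, 2, 4, 3, 5, 6]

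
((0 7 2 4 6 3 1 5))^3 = (0 4 1 7 6 5 2 3)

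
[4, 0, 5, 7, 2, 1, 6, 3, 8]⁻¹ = [1, 5, 4, 7, 0, 2, 6, 3, 8]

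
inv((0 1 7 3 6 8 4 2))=(0 2 4 8 6 3 7 1)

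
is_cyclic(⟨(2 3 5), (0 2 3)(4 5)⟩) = no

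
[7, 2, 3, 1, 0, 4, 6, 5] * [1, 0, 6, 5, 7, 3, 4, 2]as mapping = [0→2, 1→6, 2→5, 3→0, 4→1, 5→7, 6→4, 7→3]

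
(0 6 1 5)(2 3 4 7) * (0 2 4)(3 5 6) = (0 3)(1 6)(2 5)(4 7)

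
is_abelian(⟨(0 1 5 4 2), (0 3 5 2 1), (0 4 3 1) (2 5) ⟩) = no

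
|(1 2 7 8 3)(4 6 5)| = 15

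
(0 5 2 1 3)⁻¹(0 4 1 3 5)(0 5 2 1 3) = (0 2 5 4 3)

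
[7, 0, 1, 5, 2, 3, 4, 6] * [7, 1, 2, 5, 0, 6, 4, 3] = [3, 7, 1, 6, 2, 5, 0, 4]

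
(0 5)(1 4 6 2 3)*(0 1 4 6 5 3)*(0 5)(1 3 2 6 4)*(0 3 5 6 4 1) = (0 2 6 4 3)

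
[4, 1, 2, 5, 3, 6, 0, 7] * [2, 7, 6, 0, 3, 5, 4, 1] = [3, 7, 6, 5, 0, 4, 2, 1]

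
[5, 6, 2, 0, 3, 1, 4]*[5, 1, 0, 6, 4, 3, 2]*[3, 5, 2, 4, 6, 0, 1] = [4, 2, 3, 0, 1, 5, 6]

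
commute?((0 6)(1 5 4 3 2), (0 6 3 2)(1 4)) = no:(0 6)(1 5 4 3 2)*(0 6 3 2)(1 4) = (0 3)(1 5)(2 4), (0 6 3 2)(1 4)*(0 6)(1 5 4 3 2) = (1 3)(2 6)(4 5)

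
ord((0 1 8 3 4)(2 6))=10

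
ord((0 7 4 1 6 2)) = 6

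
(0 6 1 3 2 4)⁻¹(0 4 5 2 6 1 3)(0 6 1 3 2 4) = (0 5 4 1 3 2 6)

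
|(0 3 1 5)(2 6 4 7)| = 4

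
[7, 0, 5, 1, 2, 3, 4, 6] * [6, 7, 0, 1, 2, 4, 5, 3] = [3, 6, 4, 7, 0, 1, 2, 5] 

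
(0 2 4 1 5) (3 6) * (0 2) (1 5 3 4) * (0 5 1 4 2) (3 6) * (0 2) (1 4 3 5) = (0 1 6) (2 3 5) 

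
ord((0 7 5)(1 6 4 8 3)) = 15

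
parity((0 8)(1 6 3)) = odd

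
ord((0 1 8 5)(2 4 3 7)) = 4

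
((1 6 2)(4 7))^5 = (1 2 6)(4 7)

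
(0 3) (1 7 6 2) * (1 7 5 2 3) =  (0 1 5 2 7 6 3) 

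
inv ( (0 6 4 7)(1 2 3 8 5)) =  (0 7 4 6)(1 5 8 3 2)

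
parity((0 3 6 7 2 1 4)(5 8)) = odd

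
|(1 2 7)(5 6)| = 6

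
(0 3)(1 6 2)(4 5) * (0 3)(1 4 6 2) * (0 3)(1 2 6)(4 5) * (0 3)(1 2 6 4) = (1 4)(2 5)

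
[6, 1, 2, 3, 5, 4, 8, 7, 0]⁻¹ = [8, 1, 2, 3, 5, 4, 0, 7, 6]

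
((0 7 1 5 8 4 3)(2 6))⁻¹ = (0 3 4 8 5 1 7)(2 6)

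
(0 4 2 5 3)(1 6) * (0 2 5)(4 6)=(0 6 1 4 5 3 2)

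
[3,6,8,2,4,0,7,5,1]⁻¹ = [5,8,3,0,4,7,1,6,2]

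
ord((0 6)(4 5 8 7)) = 4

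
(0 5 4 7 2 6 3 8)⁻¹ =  (0 8 3 6 2 7 4 5)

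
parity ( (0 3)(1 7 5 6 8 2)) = even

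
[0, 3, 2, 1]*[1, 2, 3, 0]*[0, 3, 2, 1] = [3, 0, 1, 2]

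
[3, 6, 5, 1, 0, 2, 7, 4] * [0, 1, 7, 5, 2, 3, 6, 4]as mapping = [0→5, 1→6, 2→3, 3→1, 4→0, 5→7, 6→4, 7→2]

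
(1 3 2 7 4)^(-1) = (1 4 7 2 3)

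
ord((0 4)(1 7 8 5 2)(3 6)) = 10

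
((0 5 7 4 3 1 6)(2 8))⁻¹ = (0 6 1 3 4 7 5)(2 8)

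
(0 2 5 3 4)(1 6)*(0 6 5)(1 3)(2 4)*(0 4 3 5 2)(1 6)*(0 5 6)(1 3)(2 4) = (0 1 4 3 5)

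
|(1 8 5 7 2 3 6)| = 7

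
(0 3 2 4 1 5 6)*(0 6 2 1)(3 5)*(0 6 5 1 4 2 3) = (0 1)(3 4 6 5)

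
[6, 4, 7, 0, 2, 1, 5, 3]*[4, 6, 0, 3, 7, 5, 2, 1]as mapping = [0→2, 1→7, 2→1, 3→4, 4→0, 5→6, 6→5, 7→3]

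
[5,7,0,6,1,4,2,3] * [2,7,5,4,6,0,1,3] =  [0,3,2,1,7,6,5,4]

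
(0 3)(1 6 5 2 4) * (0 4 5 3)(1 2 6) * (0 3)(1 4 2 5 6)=(0 3 2 6)(1 4 5)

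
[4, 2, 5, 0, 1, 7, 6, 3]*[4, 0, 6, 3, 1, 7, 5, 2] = [1, 6, 7, 4, 0, 2, 5, 3]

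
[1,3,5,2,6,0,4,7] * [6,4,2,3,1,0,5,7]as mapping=[0→4,1→3,2→0,3→2,4→5,5→6,6→1,7→7]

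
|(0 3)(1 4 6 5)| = 4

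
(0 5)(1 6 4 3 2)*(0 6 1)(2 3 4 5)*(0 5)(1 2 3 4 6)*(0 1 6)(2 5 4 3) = (0 2 4)(1 5 6)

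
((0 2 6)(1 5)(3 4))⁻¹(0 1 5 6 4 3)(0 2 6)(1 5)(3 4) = (0 3 4 2 5 1)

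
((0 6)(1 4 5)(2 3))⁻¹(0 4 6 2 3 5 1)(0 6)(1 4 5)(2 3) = (0 3 2 1 4 6 5)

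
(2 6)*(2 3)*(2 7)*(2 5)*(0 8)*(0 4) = (0 8 4) (2 6 3 7 5) 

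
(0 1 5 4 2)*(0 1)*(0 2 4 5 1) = (0 2)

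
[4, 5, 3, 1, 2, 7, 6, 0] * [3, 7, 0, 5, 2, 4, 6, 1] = [2, 4, 5, 7, 0, 1, 6, 3] 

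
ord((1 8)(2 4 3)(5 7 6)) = 6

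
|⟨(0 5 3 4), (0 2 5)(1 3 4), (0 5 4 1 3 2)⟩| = 720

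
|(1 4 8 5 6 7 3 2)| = 8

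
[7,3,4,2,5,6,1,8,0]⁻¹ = [8,6,3,1,2,4,5,0,7]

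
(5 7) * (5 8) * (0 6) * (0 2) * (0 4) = (0 6 2 4)(5 7 8)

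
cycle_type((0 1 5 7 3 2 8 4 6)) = 9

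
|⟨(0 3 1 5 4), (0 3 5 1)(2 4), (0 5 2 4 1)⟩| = 360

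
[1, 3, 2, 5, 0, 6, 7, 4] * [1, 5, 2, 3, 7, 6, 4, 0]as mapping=[0→5, 1→3, 2→2, 3→6, 4→1, 5→4, 6→0, 7→7]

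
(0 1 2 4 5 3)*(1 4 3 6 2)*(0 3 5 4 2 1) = (0 2 5 6 1)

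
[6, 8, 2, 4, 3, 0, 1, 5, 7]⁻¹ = [5, 6, 2, 4, 3, 7, 0, 8, 1]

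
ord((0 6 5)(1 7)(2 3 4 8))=12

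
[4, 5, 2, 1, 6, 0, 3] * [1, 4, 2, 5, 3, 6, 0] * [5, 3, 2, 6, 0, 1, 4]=[6, 4, 2, 0, 5, 3, 1]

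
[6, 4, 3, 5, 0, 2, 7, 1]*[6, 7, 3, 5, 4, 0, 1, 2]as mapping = [0→1, 1→4, 2→5, 3→0, 4→6, 5→3, 6→2, 7→7]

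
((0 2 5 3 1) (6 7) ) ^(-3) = (0 5 1 2 3) (6 7) 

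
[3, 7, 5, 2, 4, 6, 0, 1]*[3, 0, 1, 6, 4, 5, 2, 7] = [6, 7, 5, 1, 4, 2, 3, 0]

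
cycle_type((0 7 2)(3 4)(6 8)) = 2^2.3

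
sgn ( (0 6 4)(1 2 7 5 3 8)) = -1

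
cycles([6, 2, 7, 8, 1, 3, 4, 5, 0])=(0 6 4 1 2 7 5 3 8)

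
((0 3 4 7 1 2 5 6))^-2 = (0 5 1 4)(2 7 3 6)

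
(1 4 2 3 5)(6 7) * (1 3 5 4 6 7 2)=(1 6 2 5 3 4)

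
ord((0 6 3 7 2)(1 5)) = 10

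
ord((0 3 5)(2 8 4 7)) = 12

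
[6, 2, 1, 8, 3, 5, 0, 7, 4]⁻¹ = [6, 2, 1, 4, 8, 5, 0, 7, 3]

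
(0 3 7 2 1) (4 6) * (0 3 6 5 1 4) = (0 6) (1 3 7 2 4 5) 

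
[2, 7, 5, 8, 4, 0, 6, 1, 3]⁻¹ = [5, 7, 0, 8, 4, 2, 6, 1, 3]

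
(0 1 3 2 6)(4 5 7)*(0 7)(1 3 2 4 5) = (0 3 4 1 2 6 7 5)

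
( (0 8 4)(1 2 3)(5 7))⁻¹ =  (0 4 8)(1 3 2)(5 7)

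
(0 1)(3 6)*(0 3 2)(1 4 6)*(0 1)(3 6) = (0 4 3)(1 6 2)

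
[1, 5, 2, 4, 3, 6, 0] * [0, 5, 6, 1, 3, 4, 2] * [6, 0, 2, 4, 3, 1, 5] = [1, 3, 5, 4, 0, 2, 6] 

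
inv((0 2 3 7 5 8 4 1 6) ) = (0 6 1 4 8 5 7 3 2) 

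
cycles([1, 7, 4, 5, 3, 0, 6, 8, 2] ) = (0 1 7 8 2 4 3 5)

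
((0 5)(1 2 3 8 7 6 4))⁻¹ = (0 5)(1 4 6 7 8 3 2)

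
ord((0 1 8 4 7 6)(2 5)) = 6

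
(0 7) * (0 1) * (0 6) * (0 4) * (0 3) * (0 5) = (0 7 1 6 4 3 5)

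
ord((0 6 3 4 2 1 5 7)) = 8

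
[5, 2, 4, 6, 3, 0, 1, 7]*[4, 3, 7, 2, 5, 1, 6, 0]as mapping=[0→1, 1→7, 2→5, 3→6, 4→2, 5→4, 6→3, 7→0]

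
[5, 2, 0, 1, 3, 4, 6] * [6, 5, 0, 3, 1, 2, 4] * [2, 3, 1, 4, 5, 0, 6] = [1, 2, 6, 0, 4, 3, 5]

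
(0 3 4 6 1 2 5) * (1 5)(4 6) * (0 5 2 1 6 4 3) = (2 6)(3 4)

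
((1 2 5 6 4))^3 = (1 6 2 4 5)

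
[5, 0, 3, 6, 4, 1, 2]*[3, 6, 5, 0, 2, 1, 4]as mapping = [0→1, 1→3, 2→0, 3→4, 4→2, 5→6, 6→5]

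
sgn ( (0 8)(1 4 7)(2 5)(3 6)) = -1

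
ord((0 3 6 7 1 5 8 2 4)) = 9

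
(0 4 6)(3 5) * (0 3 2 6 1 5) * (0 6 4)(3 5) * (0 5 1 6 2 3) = (0 5 3 2 4 6 1)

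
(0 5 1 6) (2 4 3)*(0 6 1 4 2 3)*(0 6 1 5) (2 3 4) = (1 5 2 3 4 6) 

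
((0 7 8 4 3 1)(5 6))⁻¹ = (0 1 3 4 8 7)(5 6)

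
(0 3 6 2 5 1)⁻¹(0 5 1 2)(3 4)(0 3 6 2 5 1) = (0 5 3 1)(4 6)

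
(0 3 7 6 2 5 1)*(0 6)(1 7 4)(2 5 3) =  (0 2 3 4 1 6 5 7)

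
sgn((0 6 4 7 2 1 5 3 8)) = 1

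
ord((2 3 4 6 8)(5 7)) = 10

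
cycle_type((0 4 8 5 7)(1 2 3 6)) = 4.5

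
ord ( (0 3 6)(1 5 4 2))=12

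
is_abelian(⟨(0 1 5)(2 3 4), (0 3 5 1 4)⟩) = no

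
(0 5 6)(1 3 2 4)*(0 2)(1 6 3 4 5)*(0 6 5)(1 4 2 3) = (0 4 5 1 2)(3 6)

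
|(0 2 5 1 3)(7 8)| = 10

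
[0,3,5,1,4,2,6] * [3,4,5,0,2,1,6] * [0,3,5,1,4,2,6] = [1,0,3,4,5,2,6]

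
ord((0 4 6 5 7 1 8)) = 7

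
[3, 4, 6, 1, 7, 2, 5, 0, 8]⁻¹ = [7, 3, 5, 0, 1, 6, 2, 4, 8]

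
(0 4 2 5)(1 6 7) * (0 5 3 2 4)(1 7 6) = (2 3)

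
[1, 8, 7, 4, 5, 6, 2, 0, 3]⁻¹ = [7, 0, 6, 8, 3, 4, 5, 2, 1]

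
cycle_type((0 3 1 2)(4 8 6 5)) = 4^2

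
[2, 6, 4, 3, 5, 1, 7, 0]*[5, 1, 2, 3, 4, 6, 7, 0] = [2, 7, 4, 3, 6, 1, 0, 5] 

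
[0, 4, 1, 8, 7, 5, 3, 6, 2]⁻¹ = [0, 2, 8, 6, 1, 5, 7, 4, 3]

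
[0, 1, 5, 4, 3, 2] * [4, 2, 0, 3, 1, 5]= [4, 2, 5, 1, 3, 0]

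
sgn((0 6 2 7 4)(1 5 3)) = 1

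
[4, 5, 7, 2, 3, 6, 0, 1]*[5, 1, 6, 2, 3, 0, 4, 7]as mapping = [0→3, 1→0, 2→7, 3→6, 4→2, 5→4, 6→5, 7→1]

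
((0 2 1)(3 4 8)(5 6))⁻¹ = (0 1 2)(3 8 4)(5 6)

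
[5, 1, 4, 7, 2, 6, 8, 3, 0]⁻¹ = [8, 1, 4, 7, 2, 0, 5, 3, 6]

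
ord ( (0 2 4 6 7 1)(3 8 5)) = 6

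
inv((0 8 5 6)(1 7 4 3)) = (0 6 5 8)(1 3 4 7)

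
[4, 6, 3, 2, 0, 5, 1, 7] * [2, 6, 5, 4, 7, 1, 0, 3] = [7, 0, 4, 5, 2, 1, 6, 3]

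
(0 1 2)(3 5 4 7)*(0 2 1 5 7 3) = (0 5 4 3 7)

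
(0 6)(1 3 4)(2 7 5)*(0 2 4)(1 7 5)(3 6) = (0 3)(1 6 2 5 4 7)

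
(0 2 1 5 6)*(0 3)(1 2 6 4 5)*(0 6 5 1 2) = (0 5 4 1 2)(3 6)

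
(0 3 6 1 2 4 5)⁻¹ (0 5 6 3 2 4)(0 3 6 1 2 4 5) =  (0 1 6 4 5 3)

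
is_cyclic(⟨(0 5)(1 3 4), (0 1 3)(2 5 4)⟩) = no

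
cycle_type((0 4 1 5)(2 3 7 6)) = 4^2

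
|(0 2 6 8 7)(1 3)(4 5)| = 10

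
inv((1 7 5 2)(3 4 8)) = (1 2 5 7)(3 8 4)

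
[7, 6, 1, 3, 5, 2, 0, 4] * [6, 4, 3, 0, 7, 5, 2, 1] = [1, 2, 4, 0, 5, 3, 6, 7]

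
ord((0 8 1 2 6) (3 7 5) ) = 15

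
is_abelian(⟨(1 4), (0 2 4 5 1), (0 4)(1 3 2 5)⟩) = no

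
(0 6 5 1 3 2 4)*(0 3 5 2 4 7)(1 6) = (0 1 5 6 2 7)(3 4)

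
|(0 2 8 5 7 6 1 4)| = 8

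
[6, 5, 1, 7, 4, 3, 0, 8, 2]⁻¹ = [6, 2, 8, 5, 4, 1, 0, 3, 7]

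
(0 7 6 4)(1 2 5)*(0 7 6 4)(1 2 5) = (0 6)(1 5 2)(4 7)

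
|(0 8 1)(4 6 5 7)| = 12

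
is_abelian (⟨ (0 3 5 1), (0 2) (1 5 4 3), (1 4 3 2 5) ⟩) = no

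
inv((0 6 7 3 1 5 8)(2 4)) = (0 8 5 1 3 7 6)(2 4)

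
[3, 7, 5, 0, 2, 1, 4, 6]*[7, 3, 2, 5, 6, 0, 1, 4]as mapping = [0→5, 1→4, 2→0, 3→7, 4→2, 5→3, 6→6, 7→1]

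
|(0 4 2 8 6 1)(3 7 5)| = 6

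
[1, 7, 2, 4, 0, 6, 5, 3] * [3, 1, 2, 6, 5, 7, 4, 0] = [1, 0, 2, 5, 3, 4, 7, 6]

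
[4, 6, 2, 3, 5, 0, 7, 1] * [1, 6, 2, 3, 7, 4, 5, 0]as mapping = [0→7, 1→5, 2→2, 3→3, 4→4, 5→1, 6→0, 7→6]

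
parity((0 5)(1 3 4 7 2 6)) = even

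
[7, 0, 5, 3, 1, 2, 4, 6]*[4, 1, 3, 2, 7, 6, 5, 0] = [0, 4, 6, 2, 1, 3, 7, 5]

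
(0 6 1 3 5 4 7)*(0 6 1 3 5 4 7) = (0 1 5 7 6 3 4)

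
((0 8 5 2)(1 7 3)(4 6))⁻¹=(0 2 5 8)(1 3 7)(4 6)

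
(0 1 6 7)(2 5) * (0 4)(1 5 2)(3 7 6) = (0 5 1 3 7 4)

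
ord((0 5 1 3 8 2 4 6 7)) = 9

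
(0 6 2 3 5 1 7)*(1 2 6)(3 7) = (0 1 3 5 2 7)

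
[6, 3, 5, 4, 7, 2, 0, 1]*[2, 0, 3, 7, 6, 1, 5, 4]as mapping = [0→5, 1→7, 2→1, 3→6, 4→4, 5→3, 6→2, 7→0]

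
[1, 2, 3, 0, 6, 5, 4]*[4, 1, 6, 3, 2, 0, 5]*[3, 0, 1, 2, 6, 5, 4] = [0, 4, 2, 6, 5, 3, 1]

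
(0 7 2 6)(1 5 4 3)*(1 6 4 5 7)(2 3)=(0 1 7 3 6)(2 4)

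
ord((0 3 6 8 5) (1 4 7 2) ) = 20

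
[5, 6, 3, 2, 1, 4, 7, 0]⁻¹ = [7, 4, 3, 2, 5, 0, 1, 6]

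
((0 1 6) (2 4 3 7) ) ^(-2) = (0 1 6) (2 3) (4 7) 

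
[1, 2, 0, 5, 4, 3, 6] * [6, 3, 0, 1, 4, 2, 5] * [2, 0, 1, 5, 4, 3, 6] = [5, 2, 6, 1, 4, 0, 3]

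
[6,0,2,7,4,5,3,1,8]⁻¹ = [1,7,2,6,4,5,0,3,8]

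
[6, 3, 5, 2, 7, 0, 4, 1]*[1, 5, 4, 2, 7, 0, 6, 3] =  [6, 2, 0, 4, 3, 1, 7, 5]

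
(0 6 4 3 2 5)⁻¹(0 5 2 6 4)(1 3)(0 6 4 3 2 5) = (0 5 4 3 6)(1 2)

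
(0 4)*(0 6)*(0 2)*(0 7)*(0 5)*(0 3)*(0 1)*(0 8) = (0 4 6 2 7 5 3 1 8)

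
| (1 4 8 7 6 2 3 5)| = 8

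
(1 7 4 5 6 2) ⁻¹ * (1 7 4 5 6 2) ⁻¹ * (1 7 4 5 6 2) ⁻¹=(1 5) (2 4) (6 7) 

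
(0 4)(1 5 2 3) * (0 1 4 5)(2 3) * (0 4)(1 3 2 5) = (0 1 4 3)(2 5)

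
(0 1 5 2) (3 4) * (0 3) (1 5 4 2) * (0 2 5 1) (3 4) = (0 1 3 5) (2 4) 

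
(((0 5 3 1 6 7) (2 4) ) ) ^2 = (0 3 6) (1 7 5) 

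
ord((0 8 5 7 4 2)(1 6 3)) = 6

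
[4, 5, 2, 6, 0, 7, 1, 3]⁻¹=[4, 6, 2, 7, 0, 1, 3, 5]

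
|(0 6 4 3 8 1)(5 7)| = 6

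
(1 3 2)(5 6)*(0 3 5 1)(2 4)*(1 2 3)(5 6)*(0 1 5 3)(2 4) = (0 5 3 2 1 6 4)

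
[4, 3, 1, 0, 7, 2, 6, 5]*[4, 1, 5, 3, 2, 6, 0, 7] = [2, 3, 1, 4, 7, 5, 0, 6]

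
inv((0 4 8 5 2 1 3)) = (0 3 1 2 5 8 4)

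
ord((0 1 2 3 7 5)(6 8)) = 6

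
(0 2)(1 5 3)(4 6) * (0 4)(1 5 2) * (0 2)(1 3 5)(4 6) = (0 3 1)(2 6)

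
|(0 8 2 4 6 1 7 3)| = 8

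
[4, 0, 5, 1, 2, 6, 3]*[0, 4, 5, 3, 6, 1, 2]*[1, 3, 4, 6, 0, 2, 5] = [5, 1, 3, 0, 2, 4, 6]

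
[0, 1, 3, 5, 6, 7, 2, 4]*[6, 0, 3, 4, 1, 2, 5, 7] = [6, 0, 4, 2, 5, 7, 3, 1]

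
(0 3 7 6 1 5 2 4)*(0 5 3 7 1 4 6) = (0 7)(1 3)(2 6 4 5)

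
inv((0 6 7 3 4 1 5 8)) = (0 8 5 1 4 3 7 6)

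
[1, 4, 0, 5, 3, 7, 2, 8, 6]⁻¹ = [2, 0, 6, 4, 1, 3, 8, 5, 7]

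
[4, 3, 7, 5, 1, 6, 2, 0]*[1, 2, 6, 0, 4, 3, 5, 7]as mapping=[0→4, 1→0, 2→7, 3→3, 4→2, 5→5, 6→6, 7→1]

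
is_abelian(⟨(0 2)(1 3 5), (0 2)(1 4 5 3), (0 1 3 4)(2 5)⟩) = no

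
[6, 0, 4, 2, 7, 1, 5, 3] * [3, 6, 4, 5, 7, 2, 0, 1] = [0, 3, 7, 4, 1, 6, 2, 5]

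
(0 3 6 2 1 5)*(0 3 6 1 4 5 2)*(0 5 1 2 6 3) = (0 3 2 4 1 6 5)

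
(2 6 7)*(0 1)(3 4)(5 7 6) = (0 1)(2 5 7)(3 4)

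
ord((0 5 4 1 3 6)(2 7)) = 6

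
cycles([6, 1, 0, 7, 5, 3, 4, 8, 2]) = (0 6 4 5 3 7 8 2) 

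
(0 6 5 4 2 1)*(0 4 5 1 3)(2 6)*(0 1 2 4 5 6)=(0 4)(1 5 6 2 3)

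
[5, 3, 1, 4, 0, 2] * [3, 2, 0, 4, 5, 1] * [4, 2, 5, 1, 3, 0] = [2, 3, 5, 0, 1, 4]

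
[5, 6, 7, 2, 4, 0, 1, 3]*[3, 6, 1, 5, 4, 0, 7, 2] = [0, 7, 2, 1, 4, 3, 6, 5]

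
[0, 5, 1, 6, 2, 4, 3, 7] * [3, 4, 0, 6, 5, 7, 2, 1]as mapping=[0→3, 1→7, 2→4, 3→2, 4→0, 5→5, 6→6, 7→1]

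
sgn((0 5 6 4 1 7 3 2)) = -1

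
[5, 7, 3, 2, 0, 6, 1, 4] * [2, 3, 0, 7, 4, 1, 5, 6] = [1, 6, 7, 0, 2, 5, 3, 4]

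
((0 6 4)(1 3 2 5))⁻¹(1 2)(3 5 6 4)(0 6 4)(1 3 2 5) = (0 2 1 4)(3 5)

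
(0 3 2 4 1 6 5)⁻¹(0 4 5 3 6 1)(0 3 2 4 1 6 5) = (0 2 5 6 3 1)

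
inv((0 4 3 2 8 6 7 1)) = (0 1 7 6 8 2 3 4)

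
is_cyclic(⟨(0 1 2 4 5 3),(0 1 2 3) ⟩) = no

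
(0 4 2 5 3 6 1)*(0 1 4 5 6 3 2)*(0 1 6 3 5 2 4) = (0 2 3 5 4 1 6)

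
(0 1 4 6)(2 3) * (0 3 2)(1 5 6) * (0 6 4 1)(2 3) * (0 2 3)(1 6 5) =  (0 1 6 3 5 4 2)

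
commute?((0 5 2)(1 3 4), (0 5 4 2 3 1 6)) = no:(0 5 2)(1 3 4) * (0 5 4 2 3 1 6) = (0 4 6)(2 5 3), (0 5 4 2 3 1 6) * (0 5 2)(1 3 4) = (0 2 4)(1 6 5)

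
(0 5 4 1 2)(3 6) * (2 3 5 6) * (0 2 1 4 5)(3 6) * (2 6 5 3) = (0 2 6)(1 5 3)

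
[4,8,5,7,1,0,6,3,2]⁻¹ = [5,4,8,7,0,2,6,3,1]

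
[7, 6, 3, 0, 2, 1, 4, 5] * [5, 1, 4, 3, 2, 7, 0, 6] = [6, 0, 3, 5, 4, 1, 2, 7] 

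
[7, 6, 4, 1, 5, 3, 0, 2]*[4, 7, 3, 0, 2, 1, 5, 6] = [6, 5, 2, 7, 1, 0, 4, 3]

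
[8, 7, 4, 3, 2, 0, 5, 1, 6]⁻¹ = [5, 7, 4, 3, 2, 6, 8, 1, 0]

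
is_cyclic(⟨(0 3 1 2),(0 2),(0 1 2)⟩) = no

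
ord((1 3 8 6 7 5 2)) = 7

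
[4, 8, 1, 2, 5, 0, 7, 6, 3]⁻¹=[5, 2, 3, 8, 0, 4, 7, 6, 1]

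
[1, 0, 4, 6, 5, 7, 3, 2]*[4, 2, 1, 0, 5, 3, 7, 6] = [2, 4, 5, 7, 3, 6, 0, 1]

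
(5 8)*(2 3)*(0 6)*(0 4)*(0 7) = (0 6 4 7)(2 3)(5 8)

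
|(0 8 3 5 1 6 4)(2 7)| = 14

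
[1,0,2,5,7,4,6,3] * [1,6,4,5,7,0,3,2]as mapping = [0→6,1→1,2→4,3→0,4→2,5→7,6→3,7→5]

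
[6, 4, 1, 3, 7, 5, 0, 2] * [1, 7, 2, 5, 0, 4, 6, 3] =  [6, 0, 7, 5, 3, 4, 1, 2]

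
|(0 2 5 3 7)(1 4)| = 10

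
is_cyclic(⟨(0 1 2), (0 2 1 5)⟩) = no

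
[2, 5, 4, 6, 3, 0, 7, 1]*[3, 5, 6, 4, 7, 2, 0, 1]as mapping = [0→6, 1→2, 2→7, 3→0, 4→4, 5→3, 6→1, 7→5]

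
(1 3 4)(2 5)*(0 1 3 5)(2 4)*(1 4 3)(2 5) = (0 4 1 2)(3 5)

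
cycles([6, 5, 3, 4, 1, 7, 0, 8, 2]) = (0 6) (1 5 7 8 2 3 4) 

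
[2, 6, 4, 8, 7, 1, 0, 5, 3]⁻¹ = [6, 5, 0, 8, 2, 7, 1, 4, 3]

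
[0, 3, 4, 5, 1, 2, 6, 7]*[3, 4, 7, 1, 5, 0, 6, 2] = [3, 1, 5, 0, 4, 7, 6, 2]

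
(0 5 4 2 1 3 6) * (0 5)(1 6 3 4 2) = (1 4)(2 6 5)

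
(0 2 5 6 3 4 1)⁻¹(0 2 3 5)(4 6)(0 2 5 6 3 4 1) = (1 3)(2 5 4 6)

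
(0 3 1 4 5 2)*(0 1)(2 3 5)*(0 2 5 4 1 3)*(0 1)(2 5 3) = (0 4 3 5 1)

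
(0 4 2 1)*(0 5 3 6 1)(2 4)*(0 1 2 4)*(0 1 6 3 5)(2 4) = (0 2 6 4 1)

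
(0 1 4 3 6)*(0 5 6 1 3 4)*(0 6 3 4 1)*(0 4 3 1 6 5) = (0 3 4 6)(1 5)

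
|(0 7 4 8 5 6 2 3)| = 8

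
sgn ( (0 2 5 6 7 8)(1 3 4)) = -1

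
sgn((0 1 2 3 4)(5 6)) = -1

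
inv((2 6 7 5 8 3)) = (2 3 8 5 7 6)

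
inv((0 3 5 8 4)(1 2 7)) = (0 4 8 5 3)(1 7 2)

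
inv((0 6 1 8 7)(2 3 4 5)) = (0 7 8 1 6)(2 5 4 3)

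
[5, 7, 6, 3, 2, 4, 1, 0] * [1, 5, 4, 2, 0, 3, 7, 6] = [3, 6, 7, 2, 4, 0, 5, 1]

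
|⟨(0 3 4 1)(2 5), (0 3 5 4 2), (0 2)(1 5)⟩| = 360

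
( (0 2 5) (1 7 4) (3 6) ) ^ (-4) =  (0 5 2) (1 4 7) 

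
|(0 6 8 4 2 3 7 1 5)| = 9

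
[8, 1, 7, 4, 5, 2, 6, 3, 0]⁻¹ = [8, 1, 5, 7, 3, 4, 6, 2, 0]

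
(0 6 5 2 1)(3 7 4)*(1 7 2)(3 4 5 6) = (0 3 2 7 5 1)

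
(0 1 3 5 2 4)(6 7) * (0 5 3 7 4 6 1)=(1 7)(2 6 4 5)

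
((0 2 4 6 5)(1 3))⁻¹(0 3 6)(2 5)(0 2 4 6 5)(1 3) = (0 4)(1 5 2)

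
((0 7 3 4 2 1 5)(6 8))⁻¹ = (0 5 1 2 4 3 7)(6 8)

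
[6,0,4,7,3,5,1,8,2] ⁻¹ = [1,6,8,4,2,5,0,3,7] 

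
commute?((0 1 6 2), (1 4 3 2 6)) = no:(0 1 6 2)*(1 4 3 2 6) = (0 4 3 2), (1 4 3 2 6)*(0 1 6 2) = (0 1 4 3)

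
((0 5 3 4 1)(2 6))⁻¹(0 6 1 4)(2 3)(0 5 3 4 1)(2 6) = (0 1 5 2)(4 6)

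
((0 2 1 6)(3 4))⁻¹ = (0 6 1 2)(3 4)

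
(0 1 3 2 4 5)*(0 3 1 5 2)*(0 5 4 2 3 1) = (0 4 3 5 1)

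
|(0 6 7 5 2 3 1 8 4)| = 9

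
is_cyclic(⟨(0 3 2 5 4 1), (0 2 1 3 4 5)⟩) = no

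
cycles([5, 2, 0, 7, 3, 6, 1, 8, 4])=(0 5 6 1 2)(3 7 8 4)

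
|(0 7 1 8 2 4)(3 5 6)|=6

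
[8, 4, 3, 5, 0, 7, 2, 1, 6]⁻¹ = [4, 7, 6, 2, 1, 3, 8, 5, 0]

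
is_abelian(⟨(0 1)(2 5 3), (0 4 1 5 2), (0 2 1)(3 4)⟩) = no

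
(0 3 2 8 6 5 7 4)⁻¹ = (0 4 7 5 6 8 2 3)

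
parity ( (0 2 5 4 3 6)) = odd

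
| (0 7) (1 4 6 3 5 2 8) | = 14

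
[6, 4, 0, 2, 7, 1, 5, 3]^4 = [4, 2, 1, 5, 0, 3, 7, 6]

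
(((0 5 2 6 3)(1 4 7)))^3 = (0 6 5 3 2)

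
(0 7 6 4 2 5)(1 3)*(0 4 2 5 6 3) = (0 7 3 1)(2 6)(4 5)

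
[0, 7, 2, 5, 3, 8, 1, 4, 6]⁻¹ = [0, 6, 2, 4, 7, 3, 8, 1, 5]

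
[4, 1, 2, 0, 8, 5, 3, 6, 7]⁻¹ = [3, 1, 2, 6, 0, 5, 7, 8, 4]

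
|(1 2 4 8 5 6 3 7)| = 8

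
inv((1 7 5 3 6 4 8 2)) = (1 2 8 4 6 3 5 7)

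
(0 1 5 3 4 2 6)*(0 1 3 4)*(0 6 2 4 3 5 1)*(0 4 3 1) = (0 5 1)(3 6 4)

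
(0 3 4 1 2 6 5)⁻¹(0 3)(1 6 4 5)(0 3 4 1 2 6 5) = (0 2 5 1)(3 4)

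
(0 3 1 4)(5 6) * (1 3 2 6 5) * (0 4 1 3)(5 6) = (0 2 5 6 3)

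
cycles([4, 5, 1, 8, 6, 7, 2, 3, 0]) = (0 4 6 2 1 5 7 3 8)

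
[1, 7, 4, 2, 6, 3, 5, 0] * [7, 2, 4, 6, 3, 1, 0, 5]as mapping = [0→2, 1→5, 2→3, 3→4, 4→0, 5→6, 6→1, 7→7]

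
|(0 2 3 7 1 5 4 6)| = 8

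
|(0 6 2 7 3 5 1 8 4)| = 9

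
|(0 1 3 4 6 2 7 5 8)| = 9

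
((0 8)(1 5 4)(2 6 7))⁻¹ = (0 8)(1 4 5)(2 7 6)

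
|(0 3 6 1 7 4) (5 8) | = 6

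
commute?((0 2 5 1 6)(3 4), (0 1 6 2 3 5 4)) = no:(0 2 5 1 6)(3 4)*(0 1 6 2 3 5 4) = (0 3)(1 2 4 5 6), (0 1 6 2 3 5 4)*(0 2 5 1 6)(3 4) = (0 6 5 3 1)(2 4)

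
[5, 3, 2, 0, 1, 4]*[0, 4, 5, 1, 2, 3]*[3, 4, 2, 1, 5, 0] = [1, 4, 0, 3, 5, 2]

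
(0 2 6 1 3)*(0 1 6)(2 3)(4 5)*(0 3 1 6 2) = (0 1)(2 3 6)(4 5)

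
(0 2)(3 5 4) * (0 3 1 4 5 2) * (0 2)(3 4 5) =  (0 2 4 1 5 3)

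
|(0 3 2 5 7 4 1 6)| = 8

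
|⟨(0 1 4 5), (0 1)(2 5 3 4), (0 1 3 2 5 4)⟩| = 720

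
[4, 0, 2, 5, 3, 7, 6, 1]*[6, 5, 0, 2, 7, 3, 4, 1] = [7, 6, 0, 3, 2, 1, 4, 5]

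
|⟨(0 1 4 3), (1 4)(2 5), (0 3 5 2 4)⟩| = 720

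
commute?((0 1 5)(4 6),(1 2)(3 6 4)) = no:(0 1 5)(4 6) * (1 2)(3 6 4) = (0 2 1 5)(3 6),(1 2)(3 6 4) * (0 1 5)(4 6) = (0 1 2 5)(3 4)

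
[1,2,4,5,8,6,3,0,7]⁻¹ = [7,0,1,6,2,3,5,8,4]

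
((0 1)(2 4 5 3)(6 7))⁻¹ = (0 1)(2 3 5 4)(6 7)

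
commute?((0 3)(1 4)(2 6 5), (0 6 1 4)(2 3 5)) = no:(0 3)(1 4)(2 6 5)*(0 6 1 4)(2 3 5) = (0 5 3 6 2 1), (0 6 1 4)(2 3 5)*(0 3)(1 4)(2 6 5) = (0 5 6 4 3 2)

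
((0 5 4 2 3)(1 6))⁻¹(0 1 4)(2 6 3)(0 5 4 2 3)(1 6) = (0 3 1)(2 5 6)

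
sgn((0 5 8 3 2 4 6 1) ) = -1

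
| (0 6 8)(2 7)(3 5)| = 6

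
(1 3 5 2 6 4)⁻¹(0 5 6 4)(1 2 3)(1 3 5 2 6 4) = (0 2 4 1)(3 6 5)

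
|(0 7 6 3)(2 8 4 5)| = 4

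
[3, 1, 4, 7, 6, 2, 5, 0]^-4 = [7, 1, 2, 0, 4, 5, 6, 3]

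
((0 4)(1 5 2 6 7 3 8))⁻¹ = (0 4)(1 8 3 7 6 2 5)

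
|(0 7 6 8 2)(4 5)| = 10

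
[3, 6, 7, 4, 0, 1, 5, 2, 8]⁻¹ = [4, 5, 7, 0, 3, 6, 1, 2, 8]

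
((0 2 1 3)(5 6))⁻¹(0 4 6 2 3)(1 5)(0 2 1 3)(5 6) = (0 2 4 5 1)(3 6)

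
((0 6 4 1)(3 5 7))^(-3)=(0 6 4 1)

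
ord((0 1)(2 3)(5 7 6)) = 6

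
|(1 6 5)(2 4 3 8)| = 12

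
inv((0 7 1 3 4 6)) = (0 6 4 3 1 7)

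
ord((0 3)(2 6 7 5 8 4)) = 6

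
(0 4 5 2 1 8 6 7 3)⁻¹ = (0 3 7 6 8 1 2 5 4)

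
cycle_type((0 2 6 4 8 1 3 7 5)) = 9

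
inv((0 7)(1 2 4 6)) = (0 7)(1 6 4 2)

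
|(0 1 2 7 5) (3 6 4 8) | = 20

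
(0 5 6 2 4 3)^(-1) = (0 3 4 2 6 5)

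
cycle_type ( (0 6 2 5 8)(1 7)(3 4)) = 2^2.5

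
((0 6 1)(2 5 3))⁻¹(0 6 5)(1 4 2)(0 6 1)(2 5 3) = (0 4 5)(1 3 6)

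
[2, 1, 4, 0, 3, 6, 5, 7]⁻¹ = [3, 1, 0, 4, 2, 6, 5, 7]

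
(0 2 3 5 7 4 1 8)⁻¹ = (0 8 1 4 7 5 3 2)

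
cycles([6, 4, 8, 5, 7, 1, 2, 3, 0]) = (0 6 2 8)(1 4 7 3 5)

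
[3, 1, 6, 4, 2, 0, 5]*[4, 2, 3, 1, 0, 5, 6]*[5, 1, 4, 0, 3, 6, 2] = [1, 4, 2, 5, 0, 3, 6]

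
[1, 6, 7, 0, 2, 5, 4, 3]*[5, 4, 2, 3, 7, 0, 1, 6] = [4, 1, 6, 5, 2, 0, 7, 3]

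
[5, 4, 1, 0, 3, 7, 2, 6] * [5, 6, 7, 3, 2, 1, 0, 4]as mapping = [0→1, 1→2, 2→6, 3→5, 4→3, 5→4, 6→7, 7→0]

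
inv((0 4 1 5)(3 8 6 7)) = (0 5 1 4)(3 7 6 8)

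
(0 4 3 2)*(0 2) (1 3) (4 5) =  (0 5 4 1 3) 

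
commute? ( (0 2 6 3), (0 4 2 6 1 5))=no: (0 2 6 3)*(0 4 2 6 1 5)=(0 6 3 4 2 1 5), (0 4 2 6 1 5)*(0 2 6 3)=(0 4 6 1 5 2 3)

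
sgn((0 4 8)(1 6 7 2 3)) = 1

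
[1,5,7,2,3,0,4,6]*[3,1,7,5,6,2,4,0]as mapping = [0→1,1→2,2→0,3→7,4→5,5→3,6→6,7→4]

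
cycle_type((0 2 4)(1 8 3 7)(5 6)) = 2.3.4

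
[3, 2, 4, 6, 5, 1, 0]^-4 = [6, 1, 2, 0, 4, 5, 3]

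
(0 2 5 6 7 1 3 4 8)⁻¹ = (0 8 4 3 1 7 6 5 2)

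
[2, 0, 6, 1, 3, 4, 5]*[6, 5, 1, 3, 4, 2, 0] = [1, 6, 0, 5, 3, 4, 2]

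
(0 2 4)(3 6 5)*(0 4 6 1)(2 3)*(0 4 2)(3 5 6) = (0 5)(1 4 2 3)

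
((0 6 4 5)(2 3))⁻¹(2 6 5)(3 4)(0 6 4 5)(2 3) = (0 3 4)(2 5)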